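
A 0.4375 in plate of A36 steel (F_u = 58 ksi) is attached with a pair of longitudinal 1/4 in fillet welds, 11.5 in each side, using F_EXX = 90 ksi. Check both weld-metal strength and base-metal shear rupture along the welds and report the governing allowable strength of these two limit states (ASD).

t_e = 0.707 × 0.25 = 0.1767 in; L = 23 in.
Weld metal: R_n/Ω = (1/2.0) × 0.6 × 90 × 0.1767 × 23 = 109.8 kips.
Base metal (shear rupture): R_n/Ω = (1/2.0) × 0.6 × 58 × 0.4375 × 23 = 175.1 kips.
Governing: weld metal.

R_n/Ω ≈ 110 kips (weld metal governs)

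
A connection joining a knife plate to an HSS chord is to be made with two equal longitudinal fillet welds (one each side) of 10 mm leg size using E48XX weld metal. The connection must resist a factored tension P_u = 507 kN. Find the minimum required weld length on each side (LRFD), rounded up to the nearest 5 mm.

E48XX → F_EXX = 480 MPa.
Throat t_e = 0.707 × 10 = 7.07 mm.
φr_n = 0.75 × 0.6 × 480 × 7.07 × 10⁻³ = 1.527 kN/mm.
L_req = P_u / φr_n = 507 / 1.527 = 332 mm total.
Per side: 332 / 2 = 166 mm.
Round up → use L = 170 mm on each side.

L = 170 mm on each side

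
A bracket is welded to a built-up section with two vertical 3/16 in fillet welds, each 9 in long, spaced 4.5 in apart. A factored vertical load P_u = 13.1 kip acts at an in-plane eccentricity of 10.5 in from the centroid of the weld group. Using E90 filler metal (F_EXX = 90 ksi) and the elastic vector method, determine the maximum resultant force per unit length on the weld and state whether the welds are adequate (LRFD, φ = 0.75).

f_max ≈ 3.64 kip/in; adequate

Total weld length L_w = 18 in. Treat welds as unit-width lines.
Polar moment about centroid: J = 2[d³/12 + d(b/2)²] = 2[9³/12 + 9×2.25²] = 212.6 in³.
Direct shear f_v = P/L_w = 13.1 / 18 = 0.7278 kip/in (vertical).
Torsion M = P·e = 13.1 × 10.5 = 137.55 kip·in.
Critical point at (x, y) = (2.25, 4.5) from centroid. f_tx = M·y/J = 2.911 kip/in; f_ty = M·x/J = 1.456 kip/in.
Resultant f_max = √[f_tx² + (f_v + f_ty)²] = √[2.911² + (0.7278 + 1.456)²] = 3.639 kip/in.
Capacity per unit length: φr_n = 0.75 × 0.6 × 90 × (0.707 × 0.1875) = 5.369 kip/in.
3.639 ≤ 5.369 → adequate.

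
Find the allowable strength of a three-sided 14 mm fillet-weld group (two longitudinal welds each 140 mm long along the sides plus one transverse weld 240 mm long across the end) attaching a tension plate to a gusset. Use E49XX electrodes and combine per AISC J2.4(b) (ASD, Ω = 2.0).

E49XX → F_EXX = 490 MPa.
t_e = 0.707 × 14 = 9.898 mm.
R_nwl = 0.6 × 490 × 9.898 × 280 × 10⁻³ = 814.8 kN (longitudinal, 2 welds).
R_nwt = 0.6 × 490 × 9.898 × 240 × 10⁻³ = 698.4 kN (transverse, base value).
(i) R_nwl + R_nwt = 1513 kN; (ii) 0.85 R_nwl + 1.5 R_nwt = 1740 kN.
R_n = max = 1740 kN [governs: (ii)]; R_n/Ω = 870.1 kN.

R_n/Ω ≈ 870 kN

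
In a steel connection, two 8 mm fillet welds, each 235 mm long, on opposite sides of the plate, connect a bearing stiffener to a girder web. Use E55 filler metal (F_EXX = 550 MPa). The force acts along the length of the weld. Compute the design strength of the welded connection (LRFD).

Effective throat t_e = 0.707 × 8 = 5.656 mm.
Total length L = 470 mm; A_we = 5.656 × 470 = 2658 mm².
F_nw = 0.6 F_EXX = 0.6 × 550 = 330 MPa.
φR_n = 0.75 × 330 × 2658 × 10⁻³ = 657.9 kN.

φR_n ≈ 658 kN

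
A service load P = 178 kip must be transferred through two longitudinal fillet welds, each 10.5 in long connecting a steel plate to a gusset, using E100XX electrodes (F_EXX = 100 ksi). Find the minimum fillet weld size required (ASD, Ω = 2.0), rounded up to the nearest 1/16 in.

w = 7/16 in

Total weld length L = 21 in.
Required throat t_e = P × Ω / (0.6 F_EXX × L) = 178 × 2.0 / (0.6 × 100 × 21) = 0.2825 in.
Required leg w = t_e / 0.707 = 0.3996 in → use 7/16 in.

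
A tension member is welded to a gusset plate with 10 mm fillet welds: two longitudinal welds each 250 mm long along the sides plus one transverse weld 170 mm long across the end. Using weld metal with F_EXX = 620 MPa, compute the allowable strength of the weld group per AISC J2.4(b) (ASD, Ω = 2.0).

R_n/Ω ≈ 894 kN

t_e = 0.707 × 10 = 7.07 mm.
R_nwl = 0.6 × 620 × 7.07 × 500 × 10⁻³ = 1315 kN (longitudinal, 2 welds).
R_nwt = 0.6 × 620 × 7.07 × 170 × 10⁻³ = 447.1 kN (transverse, base value).
(i) R_nwl + R_nwt = 1762 kN; (ii) 0.85 R_nwl + 1.5 R_nwt = 1788 kN.
R_n = max = 1788 kN [governs: (ii)]; R_n/Ω = 894.2 kN.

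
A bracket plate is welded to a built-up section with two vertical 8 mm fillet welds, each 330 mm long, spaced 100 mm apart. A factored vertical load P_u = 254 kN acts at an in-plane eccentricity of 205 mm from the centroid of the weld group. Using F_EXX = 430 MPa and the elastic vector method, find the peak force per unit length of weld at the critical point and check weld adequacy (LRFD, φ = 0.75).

Total weld length L_w = 660 mm. Treat welds as unit-width lines.
Polar moment about centroid: J = 2[d³/12 + d(b/2)²] = 2[330³/12 + 330×50²] = 7640000 mm³.
Direct shear f_v = P/L_w = 254×10³ / 660 = 384.8 N/mm (vertical).
Torsion M = P·e = 254×10³ × 205 = 52070000 N·mm.
Critical point at (x, y) = (50, 165) from centroid. f_tx = M·y/J = 1125 N/mm; f_ty = M·x/J = 340.8 N/mm.
Resultant f_max = √[f_tx² + (f_v + f_ty)²] = √[1125² + (384.8 + 340.8)²] = 1338 N/mm.
Capacity per unit length: φr_n = 0.75 × 0.6 × 430 × (0.707 × 8) = 1094 N/mm.
1338 > 1094 → NOT adequate.

f_max ≈ 1340 N/mm; NOT adequate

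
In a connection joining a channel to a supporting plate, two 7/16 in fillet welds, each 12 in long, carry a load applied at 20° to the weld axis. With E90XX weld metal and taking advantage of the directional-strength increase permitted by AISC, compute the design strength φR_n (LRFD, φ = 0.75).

E90XX → F_EXX = 90 ksi.
t_e = 0.707 × 0.4375 = 0.3093 in; A_we = 0.3093 × 24 = 7.423 in².
Directional factor: 1.0 + 0.5 sin^1.5(20°) = 1.1.
F_nw = 0.6 × 90 × 1.1 = 59.4 ksi.
φR_n = 0.75 × 59.4 × 7.423 = 330.7 kip.

φR_n ≈ 331 kip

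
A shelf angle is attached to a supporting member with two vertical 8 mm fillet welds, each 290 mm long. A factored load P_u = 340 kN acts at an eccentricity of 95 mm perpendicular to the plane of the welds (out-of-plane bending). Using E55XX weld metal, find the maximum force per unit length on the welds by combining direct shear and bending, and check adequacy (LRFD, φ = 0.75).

f_max ≈ 1290 N/mm; adequate

E55XX → F_EXX = 550 MPa.
L_w = 2 × 290 = 580 mm; section modulus (unit throat) S = 2 × L²/6 = 28030 mm².
Direct shear f_v = P/L_w = 340×10³/580 = 586.2 N/mm.
Moment M = P × e = 340×10³ × 95 = 32300000 N·mm; bending f_b = M/S = 1152 N/mm.
f_max = √(f_v² + f_b²) = √(586.2² + 1152²) = 1293 N/mm.
φr_n = 0.75 × 0.6 × 550 × (0.707 × 8) = 1400 N/mm → adequate.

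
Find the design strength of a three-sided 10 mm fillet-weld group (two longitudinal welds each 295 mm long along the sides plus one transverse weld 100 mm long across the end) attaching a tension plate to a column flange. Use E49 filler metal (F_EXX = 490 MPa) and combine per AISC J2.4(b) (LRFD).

φR_n ≈ 1080 kN

t_e = 0.707 × 10 = 7.07 mm.
R_nwl = 0.6 × 490 × 7.07 × 590 × 10⁻³ = 1226 kN (longitudinal, 2 welds).
R_nwt = 0.6 × 490 × 7.07 × 100 × 10⁻³ = 207.9 kN (transverse, base value).
(i) R_nwl + R_nwt = 1434 kN; (ii) 0.85 R_nwl + 1.5 R_nwt = 1354 kN.
R_n = max = 1434 kN [governs: (i)]; φR_n = 1076 kN.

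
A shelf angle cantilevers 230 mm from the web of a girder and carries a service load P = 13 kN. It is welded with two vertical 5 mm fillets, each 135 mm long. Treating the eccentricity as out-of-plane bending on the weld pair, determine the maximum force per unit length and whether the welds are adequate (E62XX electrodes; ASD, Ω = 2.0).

f_max ≈ 495 N/mm; adequate

E62XX → F_EXX = 620 MPa.
L_w = 2 × 135 = 270 mm; section modulus (unit throat) S = 2 × L²/6 = 6075 mm².
Direct shear f_v = P/L_w = 13×10³/270 = 48.15 N/mm.
Moment M = P × e = 13×10³ × 230 = 2990000 N·mm; bending f_b = M/S = 492.2 N/mm.
f_max = √(f_v² + f_b²) = √(48.15² + 492.2²) = 494.5 N/mm.
r_n/Ω = (1/2.0) × 0.6 × 620 × (0.707 × 5) = 657.5 N/mm → adequate.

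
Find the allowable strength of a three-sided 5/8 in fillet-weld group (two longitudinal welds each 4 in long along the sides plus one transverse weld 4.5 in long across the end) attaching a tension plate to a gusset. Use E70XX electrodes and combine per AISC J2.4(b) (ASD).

E70XX → F_EXX = 70 ksi.
t_e = 0.707 × 0.625 = 0.4419 in.
R_nwl = 0.6 × 70 × 0.4419 × 8 = 148.5 kip (longitudinal, 2 welds).
R_nwt = 0.6 × 70 × 0.4419 × 4.5 = 83.51 kip (transverse, base value).
(i) R_nwl + R_nwt = 232 kip; (ii) 0.85 R_nwl + 1.5 R_nwt = 251.5 kip.
R_n = max = 251.5 kip [governs: (ii)]; R_n/Ω = 125.7 kip.

R_n/Ω ≈ 126 kip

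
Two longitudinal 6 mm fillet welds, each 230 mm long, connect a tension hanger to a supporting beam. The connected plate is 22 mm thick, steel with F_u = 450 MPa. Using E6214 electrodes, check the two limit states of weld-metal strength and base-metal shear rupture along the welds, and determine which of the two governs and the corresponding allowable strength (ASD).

R_n/Ω ≈ 363 kN (weld metal governs)

E62XX → F_EXX = 620 MPa.
t_e = 0.707 × 6 = 4.242 mm; L = 460 mm.
Weld metal: R_n/Ω = (1/2.0) × 0.6 × 620 × 4.242 × 460 × 10⁻³ = 362.9 kN.
Base metal (shear rupture): R_n/Ω = (1/2.0) × 0.6 × 450 × 22 × 460 × 10⁻³ = 1366 kN.
Governing: weld metal.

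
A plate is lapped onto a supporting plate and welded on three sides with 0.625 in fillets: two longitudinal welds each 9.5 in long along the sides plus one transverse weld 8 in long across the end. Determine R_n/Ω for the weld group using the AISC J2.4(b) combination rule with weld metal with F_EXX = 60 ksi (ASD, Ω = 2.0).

t_e = 0.707 × 0.625 = 0.4419 in.
R_nwl = 0.6 × 60 × 0.4419 × 19 = 302.2 kips (longitudinal, 2 welds).
R_nwt = 0.6 × 60 × 0.4419 × 8 = 127.3 kips (transverse, base value).
(i) R_nwl + R_nwt = 429.5 kips; (ii) 0.85 R_nwl + 1.5 R_nwt = 447.8 kips.
R_n = max = 447.8 kips [governs: (ii)]; R_n/Ω = 223.9 kips.

R_n/Ω ≈ 224 kips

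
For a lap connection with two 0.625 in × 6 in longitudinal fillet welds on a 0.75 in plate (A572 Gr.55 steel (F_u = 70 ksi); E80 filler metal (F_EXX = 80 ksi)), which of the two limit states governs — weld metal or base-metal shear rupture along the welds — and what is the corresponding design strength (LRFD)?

t_e = 0.707 × 0.625 = 0.4419 in; L = 12 in.
Weld metal: φR_n = 0.75 × 0.6 × 80 × 0.4419 × 12 = 190.9 kip.
Base metal (shear rupture): φR_n = 0.75 × 0.6 × 70 × 0.75 × 12 = 283.5 kip.
Governing: weld metal.

φR_n ≈ 191 kip (weld metal governs)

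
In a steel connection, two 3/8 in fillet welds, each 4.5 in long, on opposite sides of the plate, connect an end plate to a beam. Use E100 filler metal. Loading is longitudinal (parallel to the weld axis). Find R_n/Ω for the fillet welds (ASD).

R_n/Ω ≈ 71.6 kips

E100XX → F_EXX = 100 ksi.
Effective throat t_e = 0.707 × 0.375 = 0.2651 in.
Total length L = 9 in; A_we = 0.2651 × 9 = 2.386 in².
F_nw = 0.6 F_EXX = 0.6 × 100 = 60 ksi.
R_n = 60 × 2.386 = 143.2 kips; R_n/Ω = 143.2/2.0 = 71.58 kips.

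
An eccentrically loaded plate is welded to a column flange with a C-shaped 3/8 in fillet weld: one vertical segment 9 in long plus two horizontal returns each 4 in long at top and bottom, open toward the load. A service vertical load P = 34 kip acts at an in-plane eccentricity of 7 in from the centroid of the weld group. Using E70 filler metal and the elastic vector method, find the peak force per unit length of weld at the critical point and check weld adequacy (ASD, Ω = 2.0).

E70XX → F_EXX = 70 ksi.
Total weld length L_w = 17 in. Treat welds as unit-width lines.
Centroid: x̄ = 2×4×2 / 17 = 0.9412 in from the vertical weld.
Polar moment about centroid: J = I_x + I_y = [9³/12 + 2×4×4.5²] + [9×0.9412² + 2(4³/12 + 4×1.059²)] = 250.4 in³.
Direct shear f_v = P/L_w = 34 / 17 = 2 kip/in (vertical).
Torsion M = P·e = 34 × 7 = 238 kip·in.
Critical point at (x, y) = (3.059, 4.5) from centroid. f_tx = M·y/J = 4.278 kip/in; f_ty = M·x/J = 2.908 kip/in.
Resultant f_max = √[f_tx² + (f_v + f_ty)²] = √[4.278² + (2 + 2.908)²] = 6.511 kip/in.
Capacity per unit length: r_n/Ω = (1/2.0) × 0.6 × 70 × (0.707 × 0.375) = 5.568 kip/in.
6.511 > 5.568 → NOT adequate.

f_max ≈ 6.51 kip/in; NOT adequate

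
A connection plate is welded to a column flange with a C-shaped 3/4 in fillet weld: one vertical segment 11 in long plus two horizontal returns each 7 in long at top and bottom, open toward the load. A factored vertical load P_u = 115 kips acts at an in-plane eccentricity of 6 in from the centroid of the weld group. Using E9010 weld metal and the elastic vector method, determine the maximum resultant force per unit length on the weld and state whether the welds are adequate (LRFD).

f_max ≈ 11.3 kip/in; adequate

E90XX → F_EXX = 90 ksi.
Total weld length L_w = 25 in. Treat welds as unit-width lines.
Centroid: x̄ = 2×7×3.5 / 25 = 1.96 in from the vertical weld.
Polar moment about centroid: J = I_x + I_y = [11³/12 + 2×7×5.5²] + [11×1.96² + 2(7³/12 + 7×1.54²)] = 667 in³.
Direct shear f_v = P/L_w = 115 / 25 = 4.6 kip/in (vertical).
Torsion M = P·e = 115 × 6 = 690 kip·in.
Critical point at (x, y) = (5.04, 5.5) from centroid. f_tx = M·y/J = 5.689 kip/in; f_ty = M·x/J = 5.213 kip/in.
Resultant f_max = √[f_tx² + (f_v + f_ty)²] = √[5.689² + (4.6 + 5.213)²] = 11.34 kip/in.
Capacity per unit length: φr_n = 0.75 × 0.6 × 90 × (0.707 × 0.75) = 21.48 kip/in.
11.34 ≤ 21.48 → adequate.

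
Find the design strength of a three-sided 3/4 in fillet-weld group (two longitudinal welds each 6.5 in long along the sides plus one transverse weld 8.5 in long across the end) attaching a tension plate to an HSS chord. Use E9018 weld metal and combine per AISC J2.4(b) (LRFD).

φR_n ≈ 511 kips

E90XX → F_EXX = 90 ksi.
t_e = 0.707 × 0.75 = 0.5302 in.
R_nwl = 0.6 × 90 × 0.5302 × 13 = 372.2 kips (longitudinal, 2 welds).
R_nwt = 0.6 × 90 × 0.5302 × 8.5 = 243.4 kips (transverse, base value).
(i) R_nwl + R_nwt = 615.6 kips; (ii) 0.85 R_nwl + 1.5 R_nwt = 681.5 kips.
R_n = max = 681.5 kips [governs: (ii)]; φR_n = 511.1 kips.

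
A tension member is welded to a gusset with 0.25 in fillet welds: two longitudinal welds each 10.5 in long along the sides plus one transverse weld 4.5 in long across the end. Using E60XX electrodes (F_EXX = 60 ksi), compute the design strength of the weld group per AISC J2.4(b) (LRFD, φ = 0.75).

φR_n ≈ 122 kips

t_e = 0.707 × 0.25 = 0.1767 in.
R_nwl = 0.6 × 60 × 0.1767 × 21 = 133.6 kips (longitudinal, 2 welds).
R_nwt = 0.6 × 60 × 0.1767 × 4.5 = 28.63 kips (transverse, base value).
(i) R_nwl + R_nwt = 162.3 kips; (ii) 0.85 R_nwl + 1.5 R_nwt = 156.5 kips.
R_n = max = 162.3 kips [governs: (i)]; φR_n = 121.7 kips.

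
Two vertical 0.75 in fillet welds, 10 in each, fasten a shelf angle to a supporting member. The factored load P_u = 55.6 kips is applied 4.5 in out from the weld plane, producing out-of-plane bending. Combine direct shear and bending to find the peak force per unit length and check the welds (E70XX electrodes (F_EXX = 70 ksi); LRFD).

f_max ≈ 8 kip/in; adequate

L_w = 2 × 10 = 20 in; section modulus (unit throat) S = 2 × L²/6 = 33.33 in².
Direct shear f_v = P/L_w = 55.6/20 = 2.78 kip/in.
Moment M = P × e = 55.6 × 4.5 = 250.2 kip·in; bending f_b = M/S = 7.506 kip/in.
f_max = √(f_v² + f_b²) = √(2.78² + 7.506²) = 8.004 kip/in.
φr_n = 0.75 × 0.6 × 70 × (0.707 × 0.75) = 16.7 kip/in → adequate.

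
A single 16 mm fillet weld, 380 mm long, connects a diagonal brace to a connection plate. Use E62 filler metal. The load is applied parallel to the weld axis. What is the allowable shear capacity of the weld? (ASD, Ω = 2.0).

E62XX → F_EXX = 620 MPa.
Effective throat t_e = 0.707 × 16 = 11.31 mm.
Total length L = 380 mm; A_we = 11.31 × 380 = 4299 mm².
F_nw = 0.6 F_EXX = 0.6 × 620 = 372 MPa.
R_n = 372 × 4299 × 10⁻³ = 1599 kN; R_n/Ω = 1599/2.0 = 799.5 kN.

R_n/Ω ≈ 800 kN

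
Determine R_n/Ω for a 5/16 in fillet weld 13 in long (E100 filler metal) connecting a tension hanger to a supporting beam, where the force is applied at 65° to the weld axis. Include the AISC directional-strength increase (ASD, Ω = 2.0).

E100XX → F_EXX = 100 ksi.
t_e = 0.707 × 0.3125 = 0.2209 in; A_we = 0.2209 × 13 = 2.872 in².
Directional factor: 1.0 + 0.5 sin^1.5(65°) = 1.431.
F_nw = 0.6 × 100 × 1.431 = 85.88 ksi.
R_n/Ω = (85.88 × 2.872) / 2.0 = 123.3 kips.

R_n/Ω ≈ 123 kips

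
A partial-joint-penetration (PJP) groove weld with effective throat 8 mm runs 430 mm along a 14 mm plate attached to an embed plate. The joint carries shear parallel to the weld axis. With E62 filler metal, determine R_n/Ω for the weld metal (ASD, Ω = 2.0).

E62XX → F_EXX = 620 MPa.
Effective throat (given) t_e = 8 mm.
A_we = 8 × 430 = 3440 mm².
F_nw = 0.6 F_EXX = 372 MPa.
R_n/Ω = (372 × 3440) / 2.0 × 10⁻³ = 639.8 kN.

R_n/Ω ≈ 640 kN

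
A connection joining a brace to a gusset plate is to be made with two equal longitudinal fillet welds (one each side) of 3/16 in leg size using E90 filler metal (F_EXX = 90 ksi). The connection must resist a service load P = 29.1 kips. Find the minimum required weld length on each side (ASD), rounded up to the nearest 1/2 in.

Throat t_e = 0.707 × 0.1875 = 0.1326 in.
r_n/Ω = (0.6 × 90 × 0.1326) / 2.0 = 3.579 kip/in.
L_req = P / (r_n/Ω) = 29.1 / 3.579 = 8.13 in total.
Per side: 8.13 / 2 = 4.065 in.
Round up → use L = 4.5 in on each side.

L = 4.5 in on each side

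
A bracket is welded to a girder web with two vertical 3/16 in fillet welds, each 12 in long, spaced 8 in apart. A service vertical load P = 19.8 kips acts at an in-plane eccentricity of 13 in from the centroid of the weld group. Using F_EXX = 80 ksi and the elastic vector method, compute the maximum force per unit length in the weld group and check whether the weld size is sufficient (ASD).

f_max ≈ 3.29 kip/in; NOT adequate

Total weld length L_w = 24 in. Treat welds as unit-width lines.
Polar moment about centroid: J = 2[d³/12 + d(b/2)²] = 2[12³/12 + 12×4²] = 672 in³.
Direct shear f_v = P/L_w = 19.8 / 24 = 0.825 kip/in (vertical).
Torsion M = P·e = 19.8 × 13 = 257.4 kip·in.
Critical point at (x, y) = (4, 6) from centroid. f_tx = M·y/J = 2.298 kip/in; f_ty = M·x/J = 1.532 kip/in.
Resultant f_max = √[f_tx² + (f_v + f_ty)²] = √[2.298² + (0.825 + 1.532)²] = 3.292 kip/in.
Capacity per unit length: r_n/Ω = (1/2.0) × 0.6 × 80 × (0.707 × 0.1875) = 3.181 kip/in.
3.292 > 3.181 → NOT adequate.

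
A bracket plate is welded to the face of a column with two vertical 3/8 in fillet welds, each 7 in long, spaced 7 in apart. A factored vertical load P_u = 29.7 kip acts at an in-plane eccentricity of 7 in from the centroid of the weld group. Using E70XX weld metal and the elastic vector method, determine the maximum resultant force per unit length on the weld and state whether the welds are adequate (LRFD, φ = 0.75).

f_max ≈ 6.18 kip/in; adequate

E70XX → F_EXX = 70 ksi.
Total weld length L_w = 14 in. Treat welds as unit-width lines.
Polar moment about centroid: J = 2[d³/12 + d(b/2)²] = 2[7³/12 + 7×3.5²] = 228.7 in³.
Direct shear f_v = P/L_w = 29.7 / 14 = 2.121 kip/in (vertical).
Torsion M = P·e = 29.7 × 7 = 207.9 kip·in.
Critical point at (x, y) = (3.5, 3.5) from centroid. f_tx = M·y/J = 3.182 kip/in; f_ty = M·x/J = 3.182 kip/in.
Resultant f_max = √[f_tx² + (f_v + f_ty)²] = √[3.182² + (2.121 + 3.182)²] = 6.185 kip/in.
Capacity per unit length: φr_n = 0.75 × 0.6 × 70 × (0.707 × 0.375) = 8.351 kip/in.
6.185 ≤ 8.351 → adequate.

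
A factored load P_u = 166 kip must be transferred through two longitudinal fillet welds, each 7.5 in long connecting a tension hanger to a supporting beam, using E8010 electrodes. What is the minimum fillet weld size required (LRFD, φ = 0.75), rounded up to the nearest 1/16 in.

w = 7/16 in

E80XX → F_EXX = 80 ksi.
Total weld length L = 15 in.
Required throat t_e = P_u / (φ × 0.6 F_EXX × L) = 166 / (0.75 × 0.6 × 80 × 15) = 0.3074 in.
Required leg w = t_e / 0.707 = 0.4348 in → use 7/16 in.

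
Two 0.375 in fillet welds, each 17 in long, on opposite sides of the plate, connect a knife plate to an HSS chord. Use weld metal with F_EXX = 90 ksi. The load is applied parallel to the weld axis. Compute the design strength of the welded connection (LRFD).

φR_n ≈ 365 kips

Effective throat t_e = 0.707 × 0.375 = 0.2651 in.
Total length L = 34 in; A_we = 0.2651 × 34 = 9.014 in².
F_nw = 0.6 F_EXX = 0.6 × 90 = 54 ksi.
φR_n = 0.75 × 54 × 9.014 = 365.1 kips.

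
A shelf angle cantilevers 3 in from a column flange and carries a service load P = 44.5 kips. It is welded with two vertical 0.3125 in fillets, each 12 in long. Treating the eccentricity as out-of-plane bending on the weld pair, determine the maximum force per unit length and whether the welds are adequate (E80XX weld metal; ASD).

E80XX → F_EXX = 80 ksi.
L_w = 2 × 12 = 24 in; section modulus (unit throat) S = 2 × L²/6 = 48 in².
Direct shear f_v = P/L_w = 44.5/24 = 1.854 kip/in.
Moment M = P × e = 44.5 × 3 = 133.5 kip·in; bending f_b = M/S = 2.781 kip/in.
f_max = √(f_v² + f_b²) = √(1.854² + 2.781²) = 3.343 kip/in.
r_n/Ω = (1/2.0) × 0.6 × 80 × (0.707 × 0.3125) = 5.302 kip/in → adequate.

f_max ≈ 3.34 kip/in; adequate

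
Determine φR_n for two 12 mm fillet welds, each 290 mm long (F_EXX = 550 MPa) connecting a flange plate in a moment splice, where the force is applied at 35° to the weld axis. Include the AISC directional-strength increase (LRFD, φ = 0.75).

t_e = 0.707 × 12 = 8.484 mm; A_we = 8.484 × 580 = 4921 mm².
Directional factor: 1.0 + 0.5 sin^1.5(35°) = 1.217.
F_nw = 0.6 × 550 × 1.217 = 401.7 MPa.
φR_n = 0.75 × 401.7 × 4921 × 10⁻³ = 1482 kN.

φR_n ≈ 1480 kN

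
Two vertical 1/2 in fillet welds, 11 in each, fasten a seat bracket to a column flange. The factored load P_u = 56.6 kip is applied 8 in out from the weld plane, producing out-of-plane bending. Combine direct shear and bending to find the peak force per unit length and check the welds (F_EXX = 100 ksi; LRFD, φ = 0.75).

f_max ≈ 11.5 kip/in; adequate

L_w = 2 × 11 = 22 in; section modulus (unit throat) S = 2 × L²/6 = 40.33 in².
Direct shear f_v = P/L_w = 56.6/22 = 2.573 kip/in.
Moment M = P × e = 56.6 × 8 = 452.8 kip·in; bending f_b = M/S = 11.23 kip/in.
f_max = √(f_v² + f_b²) = √(2.573² + 11.23²) = 11.52 kip/in.
φr_n = 0.75 × 0.6 × 100 × (0.707 × 0.5) = 15.91 kip/in → adequate.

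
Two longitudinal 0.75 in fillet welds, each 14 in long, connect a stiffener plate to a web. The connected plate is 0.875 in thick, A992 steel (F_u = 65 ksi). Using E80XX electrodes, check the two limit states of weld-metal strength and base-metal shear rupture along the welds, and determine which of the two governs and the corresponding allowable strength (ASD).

R_n/Ω ≈ 356 kip (weld metal governs)

E80XX → F_EXX = 80 ksi.
t_e = 0.707 × 0.75 = 0.5302 in; L = 28 in.
Weld metal: R_n/Ω = (1/2.0) × 0.6 × 80 × 0.5302 × 28 = 356.3 kip.
Base metal (shear rupture): R_n/Ω = (1/2.0) × 0.6 × 65 × 0.875 × 28 = 477.8 kip.
Governing: weld metal.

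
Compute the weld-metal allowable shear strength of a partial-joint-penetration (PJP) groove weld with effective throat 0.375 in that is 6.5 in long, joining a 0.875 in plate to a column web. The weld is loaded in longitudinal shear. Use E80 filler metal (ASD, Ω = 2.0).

R_n/Ω ≈ 58.5 kip

E80XX → F_EXX = 80 ksi.
Effective throat (given) t_e = 0.375 in.
A_we = 0.375 × 6.5 = 2.438 in².
F_nw = 0.6 F_EXX = 48 ksi.
R_n/Ω = (48 × 2.438) / 2.0 = 58.5 kip.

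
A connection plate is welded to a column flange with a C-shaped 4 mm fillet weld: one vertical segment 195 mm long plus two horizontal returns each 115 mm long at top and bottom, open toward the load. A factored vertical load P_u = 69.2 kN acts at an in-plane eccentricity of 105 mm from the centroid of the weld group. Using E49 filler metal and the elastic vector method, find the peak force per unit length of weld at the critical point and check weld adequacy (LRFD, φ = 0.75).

f_max ≈ 400 N/mm; adequate

E49XX → F_EXX = 490 MPa.
Total weld length L_w = 425 mm. Treat welds as unit-width lines.
Centroid: x̄ = 2×115×57.5 / 425 = 31.12 mm from the vertical weld.
Polar moment about centroid: J = I_x + I_y = [195³/12 + 2×115×97.5²] + [195×31.12² + 2(115³/12 + 115×26.38²)] = 3407000 mm³.
Direct shear f_v = P/L_w = 69.2×10³ / 425 = 162.8 N/mm (vertical).
Torsion M = P·e = 69.2×10³ × 105 = 7266000 N·mm.
Critical point at (x, y) = (83.88, 97.5) from centroid. f_tx = M·y/J = 208 N/mm; f_ty = M·x/J = 178.9 N/mm.
Resultant f_max = √[f_tx² + (f_v + f_ty)²] = √[208² + (162.8 + 178.9)²] = 400 N/mm.
Capacity per unit length: φr_n = 0.75 × 0.6 × 490 × (0.707 × 4) = 623.6 N/mm.
400 ≤ 623.6 → adequate.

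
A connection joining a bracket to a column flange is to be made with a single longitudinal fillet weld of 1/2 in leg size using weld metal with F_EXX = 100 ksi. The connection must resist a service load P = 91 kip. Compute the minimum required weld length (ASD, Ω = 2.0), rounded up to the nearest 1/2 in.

L = 9 in

Throat t_e = 0.707 × 0.5 = 0.3535 in.
r_n/Ω = (0.6 × 100 × 0.3535) / 2.0 = 10.6 kip/in.
L_req = P / (r_n/Ω) = 91 / 10.6 = 8.581 in total.
Round up → use L = 9 in.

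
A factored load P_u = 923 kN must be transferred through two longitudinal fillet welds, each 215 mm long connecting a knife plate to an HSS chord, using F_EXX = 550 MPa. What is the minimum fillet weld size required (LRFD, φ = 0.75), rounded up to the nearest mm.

Total weld length L = 430 mm.
Required throat t_e = P_u / (φ × 0.6 F_EXX × L) = 923 / (0.75 × 0.6 × 550 × 430 × 10⁻³) = 8.673 mm.
Required leg w = t_e / 0.707 = 12.27 mm → use 13 mm.

w = 13 mm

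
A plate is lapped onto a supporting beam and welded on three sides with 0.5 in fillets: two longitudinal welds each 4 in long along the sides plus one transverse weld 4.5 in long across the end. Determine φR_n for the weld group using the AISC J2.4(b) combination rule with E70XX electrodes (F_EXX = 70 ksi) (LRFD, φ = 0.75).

t_e = 0.707 × 0.5 = 0.3535 in.
R_nwl = 0.6 × 70 × 0.3535 × 8 = 118.8 kips (longitudinal, 2 welds).
R_nwt = 0.6 × 70 × 0.3535 × 4.5 = 66.81 kips (transverse, base value).
(i) R_nwl + R_nwt = 185.6 kips; (ii) 0.85 R_nwl + 1.5 R_nwt = 201.2 kips.
R_n = max = 201.2 kips [governs: (ii)]; φR_n = 150.9 kips.

φR_n ≈ 151 kips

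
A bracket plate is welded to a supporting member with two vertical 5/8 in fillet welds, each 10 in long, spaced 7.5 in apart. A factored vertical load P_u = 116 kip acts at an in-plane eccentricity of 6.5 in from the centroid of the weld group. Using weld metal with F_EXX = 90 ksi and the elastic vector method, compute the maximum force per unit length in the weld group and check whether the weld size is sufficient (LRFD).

Total weld length L_w = 20 in. Treat welds as unit-width lines.
Polar moment about centroid: J = 2[d³/12 + d(b/2)²] = 2[10³/12 + 10×3.75²] = 447.9 in³.
Direct shear f_v = P/L_w = 116 / 20 = 5.8 kip/in (vertical).
Torsion M = P·e = 116 × 6.5 = 754 kip·in.
Critical point at (x, y) = (3.75, 5) from centroid. f_tx = M·y/J = 8.417 kip/in; f_ty = M·x/J = 6.313 kip/in.
Resultant f_max = √[f_tx² + (f_v + f_ty)²] = √[8.417² + (5.8 + 6.313)²] = 14.75 kip/in.
Capacity per unit length: φr_n = 0.75 × 0.6 × 90 × (0.707 × 0.625) = 17.9 kip/in.
14.75 ≤ 17.9 → adequate.

f_max ≈ 14.7 kip/in; adequate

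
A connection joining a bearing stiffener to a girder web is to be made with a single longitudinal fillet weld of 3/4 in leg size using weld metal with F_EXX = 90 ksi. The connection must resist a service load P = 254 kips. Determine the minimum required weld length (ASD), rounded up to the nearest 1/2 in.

L = 18 in

Throat t_e = 0.707 × 0.75 = 0.5302 in.
r_n/Ω = (0.6 × 90 × 0.5302) / 2.0 = 14.32 kip/in.
L_req = P / (r_n/Ω) = 254 / 14.32 = 17.74 in total.
Round up → use L = 18 in.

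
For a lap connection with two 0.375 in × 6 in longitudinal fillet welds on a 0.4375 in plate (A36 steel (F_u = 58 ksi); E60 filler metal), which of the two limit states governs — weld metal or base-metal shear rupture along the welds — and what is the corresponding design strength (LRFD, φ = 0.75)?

φR_n ≈ 85.9 kips (weld metal governs)

E60XX → F_EXX = 60 ksi.
t_e = 0.707 × 0.375 = 0.2651 in; L = 12 in.
Weld metal: φR_n = 0.75 × 0.6 × 60 × 0.2651 × 12 = 85.9 kips.
Base metal (shear rupture): φR_n = 0.75 × 0.6 × 58 × 0.4375 × 12 = 137 kips.
Governing: weld metal.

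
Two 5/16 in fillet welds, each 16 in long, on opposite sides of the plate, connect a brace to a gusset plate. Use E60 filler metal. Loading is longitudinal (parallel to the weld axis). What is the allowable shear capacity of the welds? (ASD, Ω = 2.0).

R_n/Ω ≈ 127 kip

E60XX → F_EXX = 60 ksi.
Effective throat t_e = 0.707 × 0.3125 = 0.2209 in.
Total length L = 32 in; A_we = 0.2209 × 32 = 7.07 in².
F_nw = 0.6 F_EXX = 0.6 × 60 = 36 ksi.
R_n = 36 × 7.07 = 254.5 kip; R_n/Ω = 254.5/2.0 = 127.3 kip.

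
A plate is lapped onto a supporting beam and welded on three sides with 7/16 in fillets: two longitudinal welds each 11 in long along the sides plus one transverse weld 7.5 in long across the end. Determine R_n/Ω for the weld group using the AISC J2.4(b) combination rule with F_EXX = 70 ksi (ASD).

t_e = 0.707 × 0.4375 = 0.3093 in.
R_nwl = 0.6 × 70 × 0.3093 × 22 = 285.8 kips (longitudinal, 2 welds).
R_nwt = 0.6 × 70 × 0.3093 × 7.5 = 97.43 kips (transverse, base value).
(i) R_nwl + R_nwt = 383.2 kips; (ii) 0.85 R_nwl + 1.5 R_nwt = 389.1 kips.
R_n = max = 389.1 kips [governs: (ii)]; R_n/Ω = 194.5 kips.

R_n/Ω ≈ 195 kips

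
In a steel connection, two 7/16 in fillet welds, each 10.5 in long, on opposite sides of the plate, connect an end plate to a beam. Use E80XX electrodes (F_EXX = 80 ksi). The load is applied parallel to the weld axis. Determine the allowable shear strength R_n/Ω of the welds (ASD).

Effective throat t_e = 0.707 × 0.4375 = 0.3093 in.
Total length L = 21 in; A_we = 0.3093 × 21 = 6.496 in².
F_nw = 0.6 F_EXX = 0.6 × 80 = 48 ksi.
R_n = 48 × 6.496 = 311.8 kip; R_n/Ω = 311.8/2.0 = 155.9 kip.

R_n/Ω ≈ 156 kip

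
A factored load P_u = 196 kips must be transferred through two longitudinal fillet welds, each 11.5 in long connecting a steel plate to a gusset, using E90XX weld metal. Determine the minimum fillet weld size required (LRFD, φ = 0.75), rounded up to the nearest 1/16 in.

E90XX → F_EXX = 90 ksi.
Total weld length L = 23 in.
Required throat t_e = P_u / (φ × 0.6 F_EXX × L) = 196 / (0.75 × 0.6 × 90 × 23) = 0.2104 in.
Required leg w = t_e / 0.707 = 0.2976 in → use 5/16 in.

w = 5/16 in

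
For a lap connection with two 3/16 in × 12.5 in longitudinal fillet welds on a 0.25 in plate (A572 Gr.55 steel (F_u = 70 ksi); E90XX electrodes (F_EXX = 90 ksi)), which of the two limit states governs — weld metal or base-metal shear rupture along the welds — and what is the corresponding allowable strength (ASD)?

t_e = 0.707 × 0.1875 = 0.1326 in; L = 25 in.
Weld metal: R_n/Ω = (1/2.0) × 0.6 × 90 × 0.1326 × 25 = 89.48 kips.
Base metal (shear rupture): R_n/Ω = (1/2.0) × 0.6 × 70 × 0.25 × 25 = 131.2 kips.
Governing: weld metal.

R_n/Ω ≈ 89.5 kips (weld metal governs)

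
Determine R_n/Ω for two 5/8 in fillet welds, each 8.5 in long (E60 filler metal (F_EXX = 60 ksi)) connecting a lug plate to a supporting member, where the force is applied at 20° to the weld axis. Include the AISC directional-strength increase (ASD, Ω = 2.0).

R_n/Ω ≈ 149 kip

t_e = 0.707 × 0.625 = 0.4419 in; A_we = 0.4419 × 17 = 7.512 in².
Directional factor: 1.0 + 0.5 sin^1.5(20°) = 1.1.
F_nw = 0.6 × 60 × 1.1 = 39.6 ksi.
R_n/Ω = (39.6 × 7.512) / 2.0 = 148.7 kip.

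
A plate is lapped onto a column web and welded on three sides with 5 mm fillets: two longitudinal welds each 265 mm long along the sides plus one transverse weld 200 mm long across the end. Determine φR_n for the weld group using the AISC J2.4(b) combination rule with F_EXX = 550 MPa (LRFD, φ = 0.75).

t_e = 0.707 × 5 = 3.535 mm.
R_nwl = 0.6 × 550 × 3.535 × 530 × 10⁻³ = 618.3 kN (longitudinal, 2 welds).
R_nwt = 0.6 × 550 × 3.535 × 200 × 10⁻³ = 233.3 kN (transverse, base value).
(i) R_nwl + R_nwt = 851.6 kN; (ii) 0.85 R_nwl + 1.5 R_nwt = 875.5 kN.
R_n = max = 875.5 kN [governs: (ii)]; φR_n = 656.6 kN.

φR_n ≈ 657 kN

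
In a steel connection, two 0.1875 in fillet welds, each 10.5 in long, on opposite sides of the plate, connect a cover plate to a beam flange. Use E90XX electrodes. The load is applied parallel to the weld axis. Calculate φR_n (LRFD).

φR_n ≈ 113 kip

E90XX → F_EXX = 90 ksi.
Effective throat t_e = 0.707 × 0.1875 = 0.1326 in.
Total length L = 21 in; A_we = 0.1326 × 21 = 2.784 in².
F_nw = 0.6 F_EXX = 0.6 × 90 = 54 ksi.
φR_n = 0.75 × 54 × 2.784 = 112.7 kip.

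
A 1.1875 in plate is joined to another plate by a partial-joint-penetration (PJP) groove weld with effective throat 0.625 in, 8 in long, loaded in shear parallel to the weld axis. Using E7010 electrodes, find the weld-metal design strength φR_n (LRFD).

φR_n ≈ 158 kip

E70XX → F_EXX = 70 ksi.
Effective throat (given) t_e = 0.625 in.
A_we = 0.625 × 8 = 5 in².
F_nw = 0.6 F_EXX = 42 ksi.
φR_n = 0.75 × 42 × 5 = 157.5 kip.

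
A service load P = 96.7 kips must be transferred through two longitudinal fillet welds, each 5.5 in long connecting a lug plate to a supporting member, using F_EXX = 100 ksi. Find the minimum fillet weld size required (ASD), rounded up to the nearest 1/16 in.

w = 7/16 in

Total weld length L = 11 in.
Required throat t_e = P × Ω / (0.6 F_EXX × L) = 96.7 × 2.0 / (0.6 × 100 × 11) = 0.293 in.
Required leg w = t_e / 0.707 = 0.4145 in → use 7/16 in.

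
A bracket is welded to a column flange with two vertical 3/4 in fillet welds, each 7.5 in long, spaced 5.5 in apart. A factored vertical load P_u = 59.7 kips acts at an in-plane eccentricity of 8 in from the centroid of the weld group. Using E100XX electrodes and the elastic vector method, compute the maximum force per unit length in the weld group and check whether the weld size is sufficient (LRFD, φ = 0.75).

E100XX → F_EXX = 100 ksi.
Total weld length L_w = 15 in. Treat welds as unit-width lines.
Polar moment about centroid: J = 2[d³/12 + d(b/2)²] = 2[7.5³/12 + 7.5×2.75²] = 183.8 in³.
Direct shear f_v = P/L_w = 59.7 / 15 = 3.98 kip/in (vertical).
Torsion M = P·e = 59.7 × 8 = 477.6 kip·in.
Critical point at (x, y) = (2.75, 3.75) from centroid. f_tx = M·y/J = 9.747 kip/in; f_ty = M·x/J = 7.148 kip/in.
Resultant f_max = √[f_tx² + (f_v + f_ty)²] = √[9.747² + (3.98 + 7.148)²] = 14.79 kip/in.
Capacity per unit length: φr_n = 0.75 × 0.6 × 100 × (0.707 × 0.75) = 23.86 kip/in.
14.79 ≤ 23.86 → adequate.

f_max ≈ 14.8 kip/in; adequate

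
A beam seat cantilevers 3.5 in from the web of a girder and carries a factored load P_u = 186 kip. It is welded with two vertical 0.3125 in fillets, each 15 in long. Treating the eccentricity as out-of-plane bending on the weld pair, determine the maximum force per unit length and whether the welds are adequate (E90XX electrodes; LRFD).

E90XX → F_EXX = 90 ksi.
L_w = 2 × 15 = 30 in; section modulus (unit throat) S = 2 × L²/6 = 75 in².
Direct shear f_v = P/L_w = 186/30 = 6.2 kip/in.
Moment M = P × e = 186 × 3.5 = 651 kip·in; bending f_b = M/S = 8.68 kip/in.
f_max = √(f_v² + f_b²) = √(6.2² + 8.68²) = 10.67 kip/in.
φr_n = 0.75 × 0.6 × 90 × (0.707 × 0.3125) = 8.948 kip/in → NOT adequate.

f_max ≈ 10.7 kip/in; NOT adequate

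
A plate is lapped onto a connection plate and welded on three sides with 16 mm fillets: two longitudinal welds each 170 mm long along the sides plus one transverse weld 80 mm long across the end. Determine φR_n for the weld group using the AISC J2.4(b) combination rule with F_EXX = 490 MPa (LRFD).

φR_n ≈ 1050 kN

t_e = 0.707 × 16 = 11.31 mm.
R_nwl = 0.6 × 490 × 11.31 × 340 × 10⁻³ = 1131 kN (longitudinal, 2 welds).
R_nwt = 0.6 × 490 × 11.31 × 80 × 10⁻³ = 266.1 kN (transverse, base value).
(i) R_nwl + R_nwt = 1397 kN; (ii) 0.85 R_nwl + 1.5 R_nwt = 1360 kN.
R_n = max = 1397 kN [governs: (i)]; φR_n = 1048 kN.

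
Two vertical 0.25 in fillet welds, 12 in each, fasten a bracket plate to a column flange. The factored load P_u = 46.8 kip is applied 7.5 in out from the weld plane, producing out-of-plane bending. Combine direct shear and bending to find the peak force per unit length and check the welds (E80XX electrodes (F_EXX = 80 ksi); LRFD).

L_w = 2 × 12 = 24 in; section modulus (unit throat) S = 2 × L²/6 = 48 in².
Direct shear f_v = P/L_w = 46.8/24 = 1.95 kip/in.
Moment M = P × e = 46.8 × 7.5 = 351 kip·in; bending f_b = M/S = 7.312 kip/in.
f_max = √(f_v² + f_b²) = √(1.95² + 7.312²) = 7.568 kip/in.
φr_n = 0.75 × 0.6 × 80 × (0.707 × 0.25) = 6.363 kip/in → NOT adequate.

f_max ≈ 7.57 kip/in; NOT adequate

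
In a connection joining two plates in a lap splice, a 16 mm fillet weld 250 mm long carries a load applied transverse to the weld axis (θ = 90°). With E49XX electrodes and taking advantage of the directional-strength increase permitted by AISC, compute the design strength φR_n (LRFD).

E49XX → F_EXX = 490 MPa.
t_e = 0.707 × 16 = 11.31 mm; A_we = 11.31 × 250 = 2828 mm².
Directional factor: 1.0 + 0.5 sin^1.5(90°) = 1.5.
F_nw = 0.6 × 490 × 1.5 = 441 MPa.
φR_n = 0.75 × 441 × 2828 × 10⁻³ = 935.4 kN.

φR_n ≈ 935 kN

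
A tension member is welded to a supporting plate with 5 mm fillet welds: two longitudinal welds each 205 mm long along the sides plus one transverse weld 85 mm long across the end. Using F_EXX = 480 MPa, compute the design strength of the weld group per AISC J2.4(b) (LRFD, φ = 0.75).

t_e = 0.707 × 5 = 3.535 mm.
R_nwl = 0.6 × 480 × 3.535 × 410 × 10⁻³ = 417.4 kN (longitudinal, 2 welds).
R_nwt = 0.6 × 480 × 3.535 × 85 × 10⁻³ = 86.54 kN (transverse, base value).
(i) R_nwl + R_nwt = 503.9 kN; (ii) 0.85 R_nwl + 1.5 R_nwt = 484.6 kN.
R_n = max = 503.9 kN [governs: (i)]; φR_n = 378 kN.

φR_n ≈ 378 kN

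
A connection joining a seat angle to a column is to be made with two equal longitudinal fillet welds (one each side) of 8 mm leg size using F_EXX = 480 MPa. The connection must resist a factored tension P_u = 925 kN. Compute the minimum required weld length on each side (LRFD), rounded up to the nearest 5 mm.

L = 380 mm on each side

Throat t_e = 0.707 × 8 = 5.656 mm.
φr_n = 0.75 × 0.6 × 480 × 5.656 × 10⁻³ = 1.222 kN/mm.
L_req = P_u / φr_n = 925 / 1.222 = 757.1 mm total.
Per side: 757.1 / 2 = 378.6 mm.
Round up → use L = 380 mm on each side.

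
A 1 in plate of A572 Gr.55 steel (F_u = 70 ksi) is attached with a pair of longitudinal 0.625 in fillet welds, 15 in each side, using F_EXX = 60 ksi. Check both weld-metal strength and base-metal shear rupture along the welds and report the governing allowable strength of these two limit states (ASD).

R_n/Ω ≈ 239 kips (weld metal governs)

t_e = 0.707 × 0.625 = 0.4419 in; L = 30 in.
Weld metal: R_n/Ω = (1/2.0) × 0.6 × 60 × 0.4419 × 30 = 238.6 kips.
Base metal (shear rupture): R_n/Ω = (1/2.0) × 0.6 × 70 × 1 × 30 = 630 kips.
Governing: weld metal.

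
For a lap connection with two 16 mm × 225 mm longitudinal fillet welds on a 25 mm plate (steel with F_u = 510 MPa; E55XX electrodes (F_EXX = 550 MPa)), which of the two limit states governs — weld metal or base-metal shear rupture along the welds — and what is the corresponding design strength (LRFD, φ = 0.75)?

t_e = 0.707 × 16 = 11.31 mm; L = 450 mm.
Weld metal: φR_n = 0.75 × 0.6 × 550 × 11.31 × 450 × 10⁻³ = 1260 kN.
Base metal (shear rupture): φR_n = 0.75 × 0.6 × 510 × 25 × 450 × 10⁻³ = 2582 kN.
Governing: weld metal.

φR_n ≈ 1260 kN (weld metal governs)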